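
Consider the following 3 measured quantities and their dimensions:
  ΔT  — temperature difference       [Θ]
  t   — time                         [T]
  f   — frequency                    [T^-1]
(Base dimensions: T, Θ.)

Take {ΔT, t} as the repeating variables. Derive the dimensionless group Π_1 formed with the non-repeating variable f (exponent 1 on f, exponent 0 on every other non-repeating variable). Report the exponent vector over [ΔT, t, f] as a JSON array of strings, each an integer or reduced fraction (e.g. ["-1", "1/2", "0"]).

Write exponents as rows T,Θ / cols ΔT,t,f:
  T: [ 0  1 -1]
  Θ: [ 1  0  0]
Echelon form has 2 nonzero rows (pivots: ΔT,t)
Repeat: ΔT,t; free: f
RREF:
  r0: [   1    0    0]
  r1: [   0    1   -1]
Fix exponent of f at 1; solve each RREF row for its pivot's exponent:
  r0: exp(ΔT) + (0)·1 = 0 ⇒ exp(ΔT) = 0
  r1: exp(t) + (-1)·1 = 0 ⇒ exp(t) = 1
Π_1 = t · f

["0", "1", "1"]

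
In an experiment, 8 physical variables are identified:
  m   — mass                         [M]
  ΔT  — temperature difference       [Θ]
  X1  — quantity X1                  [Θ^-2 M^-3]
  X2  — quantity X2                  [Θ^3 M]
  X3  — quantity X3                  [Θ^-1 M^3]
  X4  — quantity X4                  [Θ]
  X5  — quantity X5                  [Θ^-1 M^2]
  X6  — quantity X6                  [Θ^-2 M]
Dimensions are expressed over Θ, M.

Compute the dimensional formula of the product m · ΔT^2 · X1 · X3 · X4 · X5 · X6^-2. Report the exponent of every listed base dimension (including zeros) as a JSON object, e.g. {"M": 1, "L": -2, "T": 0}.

Exponent matrix [Θ,M] × [m,ΔT,X1,X2,X3,X4,X5,X6]:
  Θ: [ 0  1 -2  3 -1  1 -1 -2]
  M: [ 1  0 -3  1  3  0  2  1]
  [Θ]: (1)·0+(2)·1+(1)·-2+(1)·-1+(1)·1+(1)·-1+(-2)·-2 = 3
  [M]: (1)·1+(2)·0+(1)·-3+(1)·3+(1)·0+(1)·2+(-2)·1 = 1
⇒ Θ^3 M

{"Θ": 3, "M": 1}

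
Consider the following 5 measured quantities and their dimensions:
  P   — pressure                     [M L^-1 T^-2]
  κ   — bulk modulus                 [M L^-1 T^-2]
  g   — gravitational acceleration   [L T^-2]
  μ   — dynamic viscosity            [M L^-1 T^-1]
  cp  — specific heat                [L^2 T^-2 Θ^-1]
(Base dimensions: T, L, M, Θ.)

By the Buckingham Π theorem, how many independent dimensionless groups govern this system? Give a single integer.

Write exponents as rows T,L,M,Θ / cols P,κ,g,μ,cp:
  T: [-2 -2 -2 -1 -2]
  L: [-1 -1  1 -1  2]
  M: [ 1  1  0  1  0]
  Θ: [ 0  0  0  0 -1]
Row reduction gives pivot columns P,g,μ,cp; rank = 4
n=5, r=4 ⇒ 1 dimensionless group

1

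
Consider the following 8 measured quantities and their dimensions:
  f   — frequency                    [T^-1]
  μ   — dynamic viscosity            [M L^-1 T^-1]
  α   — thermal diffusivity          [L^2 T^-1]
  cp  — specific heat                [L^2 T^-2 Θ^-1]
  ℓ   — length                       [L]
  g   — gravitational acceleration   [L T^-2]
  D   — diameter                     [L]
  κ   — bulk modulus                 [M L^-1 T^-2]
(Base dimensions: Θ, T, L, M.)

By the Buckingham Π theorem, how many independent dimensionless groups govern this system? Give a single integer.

Dimensional matrix (Θ×T×L×M by f×μ×α×cp×ℓ×g×D×κ):
  Θ: [ 0  0  0 -1  0  0  0  0]
  T: [-1 -1 -1 -2  0 -2  0 -2]
  L: [ 0 -1  2  2  1  1  1 -1]
  M: [ 0  1  0  0  0  0  0  1]
Echelon form has 4 nonzero rows (pivots: f,μ,α,cp)
8 vars − rank 4 = 4 Π groups

4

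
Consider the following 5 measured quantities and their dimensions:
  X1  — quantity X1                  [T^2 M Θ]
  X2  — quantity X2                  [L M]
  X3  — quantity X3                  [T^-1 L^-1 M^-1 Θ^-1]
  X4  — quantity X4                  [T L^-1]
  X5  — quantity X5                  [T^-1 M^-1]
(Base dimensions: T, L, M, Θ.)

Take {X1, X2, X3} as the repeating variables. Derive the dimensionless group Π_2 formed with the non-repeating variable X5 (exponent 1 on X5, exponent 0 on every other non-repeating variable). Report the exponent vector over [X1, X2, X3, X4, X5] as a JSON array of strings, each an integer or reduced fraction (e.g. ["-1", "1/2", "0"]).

["1", "1", "1", "0", "1"]

Dimensional matrix (T×L×M×Θ by X1×X2×X3×X4×X5):
  T: [ 2  0 -1  1 -1]
  L: [ 0  1 -1 -1  0]
  M: [ 1  1 -1  0 -1]
  Θ: [ 1  0 -1  0  0]
RREF → pivots at {X1,X2,X3} ⇒ r = 3
Pivot set = {X1,X2,X3}, free = {X4,X5}
RREF:
  r0: [   1    0    0    1   -1]
  r1: [   0    1    0    0   -1]
  r2: [   0    0    1    1   -1]
  r3: [   0    0    0    0    0]
Fix exponent of X5 at 1, X4 at 0; solve each RREF row for its pivot's exponent:
  r0: exp(X1) + (-1)·1 = 0 ⇒ exp(X1) = 1
  r1: exp(X2) + (-1)·1 = 0 ⇒ exp(X2) = 1
  r2: exp(X3) + (-1)·1 = 0 ⇒ exp(X3) = 1
Π_2 = X1 · X2 · X3 · X5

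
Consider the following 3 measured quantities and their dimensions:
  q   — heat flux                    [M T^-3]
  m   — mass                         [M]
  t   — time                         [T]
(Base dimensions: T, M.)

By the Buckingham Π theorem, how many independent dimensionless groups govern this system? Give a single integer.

Exponent matrix [T,M] × [q,m,t]:
  T: [-3  0  1]
  M: [ 1  1  0]
Echelon form has 2 nonzero rows (pivots: q,m)
Π count = n − r = 3 − 2 = 1

1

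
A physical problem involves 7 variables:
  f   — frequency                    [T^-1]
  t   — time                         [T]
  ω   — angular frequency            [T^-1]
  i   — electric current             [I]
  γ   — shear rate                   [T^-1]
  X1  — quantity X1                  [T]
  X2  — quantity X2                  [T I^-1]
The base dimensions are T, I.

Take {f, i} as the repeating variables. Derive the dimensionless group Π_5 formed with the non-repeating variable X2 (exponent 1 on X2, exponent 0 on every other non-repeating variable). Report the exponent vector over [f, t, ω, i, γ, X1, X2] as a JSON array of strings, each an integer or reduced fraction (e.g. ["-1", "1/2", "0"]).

Exponent matrix [T,I] × [f,t,ω,i,γ,X1,X2]:
  T: [-1  1 -1  0 -1  1  1]
  I: [ 0  0  0  1  0  0 -1]
RREF → pivots at {f,i} ⇒ r = 2
Repeat: f,i; free: t,ω,γ,X1,X2
RREF:
  r0: [   1   -1    1    0    1   -1   -1]
  r1: [   0    0    0    1    0    0   -1]
Fix exponent of X2 at 1, t at 0, ω at 0, γ at 0, X1 at 0; solve each RREF row for its pivot's exponent:
  r0: exp(f) + (-1)·1 = 0 ⇒ exp(f) = 1
  r1: exp(i) + (-1)·1 = 0 ⇒ exp(i) = 1
Π_5 = f · i · X2

["1", "0", "0", "1", "0", "0", "1"]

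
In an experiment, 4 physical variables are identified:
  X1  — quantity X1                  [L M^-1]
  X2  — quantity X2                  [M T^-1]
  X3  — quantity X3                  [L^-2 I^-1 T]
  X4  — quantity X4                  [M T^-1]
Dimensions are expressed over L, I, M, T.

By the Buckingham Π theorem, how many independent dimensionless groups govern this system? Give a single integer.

Dimensional matrix (L×I×M×T by X1×X2×X3×X4):
  L: [ 1  0 -2  0]
  I: [ 0  0 -1  0]
  M: [-1  1  0  1]
  T: [ 0 -1  1 -1]
RREF → pivots at {X1,X2,X3} ⇒ r = 3
n=4, r=3 ⇒ 1 dimensionless group

1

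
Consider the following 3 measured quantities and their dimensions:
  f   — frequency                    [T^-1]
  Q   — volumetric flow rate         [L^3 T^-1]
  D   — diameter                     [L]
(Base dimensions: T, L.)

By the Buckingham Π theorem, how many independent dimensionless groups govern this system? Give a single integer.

1

Exponent matrix [T,L] × [f,Q,D]:
  T: [-1 -1  0]
  L: [ 0  3  1]
RREF → pivots at {f,Q} ⇒ r = 2
n=3, r=2 ⇒ 1 dimensionless group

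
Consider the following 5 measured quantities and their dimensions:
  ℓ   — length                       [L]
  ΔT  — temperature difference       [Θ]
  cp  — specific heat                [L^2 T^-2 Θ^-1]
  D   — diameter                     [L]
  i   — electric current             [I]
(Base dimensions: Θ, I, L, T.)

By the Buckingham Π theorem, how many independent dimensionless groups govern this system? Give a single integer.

Write exponents as rows Θ,I,L,T / cols ℓ,ΔT,cp,D,i:
  Θ: [ 0  1 -1  0  0]
  I: [ 0  0  0  0  1]
  L: [ 1  0  2  1  0]
  T: [ 0  0 -2  0  0]
Echelon form has 4 nonzero rows (pivots: ℓ,ΔT,cp,i)
n=5, r=4 ⇒ 1 dimensionless group

1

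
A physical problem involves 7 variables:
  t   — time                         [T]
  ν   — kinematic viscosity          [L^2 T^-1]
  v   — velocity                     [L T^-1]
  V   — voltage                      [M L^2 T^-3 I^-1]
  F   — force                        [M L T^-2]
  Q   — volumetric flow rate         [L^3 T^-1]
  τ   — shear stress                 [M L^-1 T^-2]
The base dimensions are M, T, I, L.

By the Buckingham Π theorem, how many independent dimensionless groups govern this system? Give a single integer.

Exponent matrix [M,T,I,L] × [t,ν,v,V,F,Q,τ]:
  M: [ 0  0  0  1  1  0  1]
  T: [ 1 -1 -1 -3 -2 -1 -2]
  I: [ 0  0  0 -1  0  0  0]
  L: [ 0  2  1  2  1  3 -1]
Row reduction gives pivot columns t,ν,V,F; rank = 4
7 vars − rank 4 = 3 Π groups

3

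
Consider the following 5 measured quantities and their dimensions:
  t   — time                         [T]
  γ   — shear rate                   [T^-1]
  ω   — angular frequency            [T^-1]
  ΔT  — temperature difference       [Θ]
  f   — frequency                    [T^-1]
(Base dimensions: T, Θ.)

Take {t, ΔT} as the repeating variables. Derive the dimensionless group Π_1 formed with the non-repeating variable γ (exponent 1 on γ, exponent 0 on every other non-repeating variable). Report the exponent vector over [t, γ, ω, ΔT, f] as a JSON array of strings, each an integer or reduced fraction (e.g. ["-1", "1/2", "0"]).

["1", "1", "0", "0", "0"]

Dimensional matrix (T×Θ by t×γ×ω×ΔT×f):
  T: [ 1 -1 -1  0 -1]
  Θ: [ 0  0  0  1  0]
Echelon form has 2 nonzero rows (pivots: t,ΔT)
Repeat: t,ΔT; free: γ,ω,f
RREF:
  r0: [   1   -1   -1    0   -1]
  r1: [   0    0    0    1    0]
Fix exponent of γ at 1, ω at 0, f at 0; solve each RREF row for its pivot's exponent:
  r0: exp(t) + (-1)·1 = 0 ⇒ exp(t) = 1
  r1: exp(ΔT) + (0)·1 = 0 ⇒ exp(ΔT) = 0
Π_1 = t · γ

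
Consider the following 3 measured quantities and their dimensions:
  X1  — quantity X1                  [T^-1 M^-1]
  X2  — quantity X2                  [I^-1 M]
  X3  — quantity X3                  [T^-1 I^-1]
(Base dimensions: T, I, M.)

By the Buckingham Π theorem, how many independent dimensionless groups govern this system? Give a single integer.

1

Dimensional matrix (T×I×M by X1×X2×X3):
  T: [-1  0 -1]
  I: [ 0 -1 -1]
  M: [-1  1  0]
Row reduction gives pivot columns X1,X2; rank = 2
3 vars − rank 2 = 1 Π group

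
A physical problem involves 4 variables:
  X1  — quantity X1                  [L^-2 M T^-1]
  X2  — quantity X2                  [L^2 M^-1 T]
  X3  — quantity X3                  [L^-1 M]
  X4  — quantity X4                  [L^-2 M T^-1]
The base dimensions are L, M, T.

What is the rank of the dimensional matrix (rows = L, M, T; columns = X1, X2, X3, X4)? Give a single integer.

2

Dimensional matrix (L×M×T by X1×X2×X3×X4):
  L: [-2  2 -1 -2]
  M: [ 1 -1  1  1]
  T: [-1  1  0 -1]
RREF → pivots at {X1,X3} ⇒ r = 2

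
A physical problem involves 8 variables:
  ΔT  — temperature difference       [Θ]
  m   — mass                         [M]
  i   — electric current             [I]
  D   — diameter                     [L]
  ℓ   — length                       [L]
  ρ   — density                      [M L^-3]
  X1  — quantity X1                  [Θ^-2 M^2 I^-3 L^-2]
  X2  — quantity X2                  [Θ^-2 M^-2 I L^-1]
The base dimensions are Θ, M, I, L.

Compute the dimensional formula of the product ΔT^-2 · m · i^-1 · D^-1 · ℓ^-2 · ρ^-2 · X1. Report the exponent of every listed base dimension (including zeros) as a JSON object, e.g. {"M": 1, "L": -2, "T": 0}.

Dimensional matrix (Θ×M×I×L by ΔT×m×i×D×ℓ×ρ×X1×X2):
  Θ: [ 1  0  0  0  0  0 -2 -2]
  M: [ 0  1  0  0  0  1  2 -2]
  I: [ 0  0  1  0  0  0 -3  1]
  L: [ 0  0  0  1  1 -3 -2 -1]
  [Θ]: (-2)·1+(1)·0+(-1)·0+(-1)·0+(-2)·0+(-2)·0+(1)·-2 = -4
  [M]: (-2)·0+(1)·1+(-1)·0+(-1)·0+(-2)·0+(-2)·1+(1)·2 = 1
  [I]: (-2)·0+(1)·0+(-1)·1+(-1)·0+(-2)·0+(-2)·0+(1)·-3 = -4
  [L]: (-2)·0+(1)·0+(-1)·0+(-1)·1+(-2)·1+(-2)·-3+(1)·-2 = 1
⇒ Θ^-4 M I^-4 L

{"Θ": -4, "M": 1, "I": -4, "L": 1}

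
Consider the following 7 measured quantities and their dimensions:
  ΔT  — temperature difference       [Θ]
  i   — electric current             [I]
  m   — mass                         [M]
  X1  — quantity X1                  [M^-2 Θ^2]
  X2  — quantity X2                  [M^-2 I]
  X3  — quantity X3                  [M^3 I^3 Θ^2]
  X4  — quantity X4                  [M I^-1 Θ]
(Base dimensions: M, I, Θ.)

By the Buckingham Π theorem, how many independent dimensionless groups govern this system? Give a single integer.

Dimensional matrix (M×I×Θ by ΔT×i×m×X1×X2×X3×X4):
  M: [ 0  0  1 -2 -2  3  1]
  I: [ 0  1  0  0  1  3 -1]
  Θ: [ 1  0  0  2  0  2  1]
Echelon form has 3 nonzero rows (pivots: ΔT,i,m)
Π count = n − r = 7 − 3 = 4

4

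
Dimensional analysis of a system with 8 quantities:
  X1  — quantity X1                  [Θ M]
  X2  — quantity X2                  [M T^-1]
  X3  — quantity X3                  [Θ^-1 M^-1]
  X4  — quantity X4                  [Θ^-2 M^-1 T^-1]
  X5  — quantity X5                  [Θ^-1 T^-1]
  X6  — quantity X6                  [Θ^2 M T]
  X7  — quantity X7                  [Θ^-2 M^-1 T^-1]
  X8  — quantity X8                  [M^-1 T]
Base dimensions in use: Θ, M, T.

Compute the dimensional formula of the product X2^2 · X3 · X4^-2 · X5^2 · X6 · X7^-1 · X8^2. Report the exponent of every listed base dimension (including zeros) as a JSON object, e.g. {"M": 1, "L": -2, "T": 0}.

Exponent matrix [Θ,M,T] × [X1,X2,X3,X4,X5,X6,X7,X8]:
  Θ: [ 1  0 -1 -2 -1  2 -2  0]
  M: [ 1  1 -1 -1  0  1 -1 -1]
  T: [ 0 -1  0 -1 -1  1 -1  1]
  [Θ]: (2)·0+(1)·-1+(-2)·-2+(2)·-1+(1)·2+(-1)·-2+(2)·0 = 5
  [M]: (2)·1+(1)·-1+(-2)·-1+(2)·0+(1)·1+(-1)·-1+(2)·-1 = 3
  [T]: (2)·-1+(1)·0+(-2)·-1+(2)·-1+(1)·1+(-1)·-1+(2)·1 = 2
⇒ Θ^5 M^3 T^2

{"Θ": 5, "M": 3, "T": 2}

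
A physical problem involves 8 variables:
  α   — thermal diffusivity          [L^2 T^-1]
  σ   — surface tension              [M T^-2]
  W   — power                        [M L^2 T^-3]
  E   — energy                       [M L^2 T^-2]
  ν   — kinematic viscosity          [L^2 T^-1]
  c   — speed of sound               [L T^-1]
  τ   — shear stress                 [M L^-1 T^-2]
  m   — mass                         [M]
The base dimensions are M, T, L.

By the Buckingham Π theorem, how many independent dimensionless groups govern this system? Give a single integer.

5

Write exponents as rows M,T,L / cols α,σ,W,E,ν,c,τ,m:
  M: [ 0  1  1  1  0  0  1  1]
  T: [-1 -2 -3 -2 -1 -1 -2  0]
  L: [ 2  0  2  2  2  1 -1  0]
Row reduction gives pivot columns α,σ,E; rank = 3
Π count = n − r = 8 − 3 = 5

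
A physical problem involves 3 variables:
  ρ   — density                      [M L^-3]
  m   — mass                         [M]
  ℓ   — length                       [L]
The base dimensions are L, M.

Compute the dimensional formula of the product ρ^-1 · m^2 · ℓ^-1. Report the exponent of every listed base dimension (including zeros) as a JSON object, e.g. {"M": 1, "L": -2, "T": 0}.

{"L": 2, "M": 1}

Exponent matrix [L,M] × [ρ,m,ℓ]:
  L: [-3  0  1]
  M: [ 1  1  0]
  [L]: (-1)·-3+(2)·0+(-1)·1 = 2
  [M]: (-1)·1+(2)·1+(-1)·0 = 1
⇒ L^2 M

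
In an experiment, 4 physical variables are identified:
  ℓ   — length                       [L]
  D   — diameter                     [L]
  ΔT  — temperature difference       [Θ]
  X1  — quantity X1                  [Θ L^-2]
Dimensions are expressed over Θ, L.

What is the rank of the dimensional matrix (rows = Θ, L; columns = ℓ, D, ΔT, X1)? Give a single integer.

2

Write exponents as rows Θ,L / cols ℓ,D,ΔT,X1:
  Θ: [ 0  0  1  1]
  L: [ 1  1  0 -2]
Echelon form has 2 nonzero rows (pivots: ℓ,ΔT)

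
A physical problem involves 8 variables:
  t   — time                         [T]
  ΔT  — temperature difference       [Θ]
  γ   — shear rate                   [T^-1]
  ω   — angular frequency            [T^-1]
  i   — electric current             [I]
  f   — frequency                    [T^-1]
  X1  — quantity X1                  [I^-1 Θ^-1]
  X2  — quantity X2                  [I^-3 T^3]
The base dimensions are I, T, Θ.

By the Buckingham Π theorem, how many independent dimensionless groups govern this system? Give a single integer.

Exponent matrix [I,T,Θ] × [t,ΔT,γ,ω,i,f,X1,X2]:
  I: [ 0  0  0  0  1  0 -1 -3]
  T: [ 1  0 -1 -1  0 -1  0  3]
  Θ: [ 0  1  0  0  0  0 -1  0]
RREF → pivots at {t,ΔT,i} ⇒ r = 3
n=8, r=3 ⇒ 5 dimensionless groups

5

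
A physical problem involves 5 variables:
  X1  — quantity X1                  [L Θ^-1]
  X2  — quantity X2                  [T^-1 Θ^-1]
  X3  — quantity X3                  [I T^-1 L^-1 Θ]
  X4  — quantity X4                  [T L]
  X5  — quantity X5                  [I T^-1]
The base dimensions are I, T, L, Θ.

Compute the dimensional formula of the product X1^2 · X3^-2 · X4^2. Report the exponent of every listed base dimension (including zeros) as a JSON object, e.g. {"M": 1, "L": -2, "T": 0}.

{"I": -2, "T": 4, "L": 6, "Θ": -4}

Write exponents as rows I,T,L,Θ / cols X1,X2,X3,X4,X5:
  I: [ 0  0  1  0  1]
  T: [ 0 -1 -1  1 -1]
  L: [ 1  0 -1  1  0]
  Θ: [-1 -1  1  0  0]
  [I]: (2)·0+(-2)·1+(2)·0 = -2
  [T]: (2)·0+(-2)·-1+(2)·1 = 4
  [L]: (2)·1+(-2)·-1+(2)·1 = 6
  [Θ]: (2)·-1+(-2)·1+(2)·0 = -4
⇒ I^-2 T^4 L^6 Θ^-4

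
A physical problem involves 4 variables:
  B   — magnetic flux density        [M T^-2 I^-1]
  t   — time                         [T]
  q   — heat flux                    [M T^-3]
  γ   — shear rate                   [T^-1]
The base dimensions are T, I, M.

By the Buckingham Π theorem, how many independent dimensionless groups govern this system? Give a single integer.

Write exponents as rows T,I,M / cols B,t,q,γ:
  T: [-2  1 -3 -1]
  I: [-1  0  0  0]
  M: [ 1  0  1  0]
Row reduction gives pivot columns B,t,q; rank = 3
Π count = n − r = 4 − 3 = 1

1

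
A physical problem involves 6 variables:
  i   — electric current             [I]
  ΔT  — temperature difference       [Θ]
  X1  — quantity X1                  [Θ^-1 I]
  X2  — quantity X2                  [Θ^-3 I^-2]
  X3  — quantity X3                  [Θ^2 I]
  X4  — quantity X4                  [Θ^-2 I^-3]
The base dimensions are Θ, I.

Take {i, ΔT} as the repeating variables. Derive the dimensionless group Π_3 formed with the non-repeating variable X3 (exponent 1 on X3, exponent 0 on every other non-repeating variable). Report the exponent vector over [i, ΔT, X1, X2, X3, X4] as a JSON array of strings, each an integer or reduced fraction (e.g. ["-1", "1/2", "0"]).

Dimensional matrix (Θ×I by i×ΔT×X1×X2×X3×X4):
  Θ: [ 0  1 -1 -3  2 -2]
  I: [ 1  0  1 -2  1 -3]
RREF → pivots at {i,ΔT} ⇒ r = 2
Repeat: i,ΔT; free: X1,X2,X3,X4
RREF:
  r0: [   1    0    1   -2    1   -3]
  r1: [   0    1   -1   -3    2   -2]
Fix exponent of X3 at 1, X1 at 0, X2 at 0, X4 at 0; solve each RREF row for its pivot's exponent:
  r0: exp(i) + (1)·1 = 0 ⇒ exp(i) = -1
  r1: exp(ΔT) + (2)·1 = 0 ⇒ exp(ΔT) = -2
Π_3 = i^-1 · ΔT^-2 · X3

["-1", "-2", "0", "0", "1", "0"]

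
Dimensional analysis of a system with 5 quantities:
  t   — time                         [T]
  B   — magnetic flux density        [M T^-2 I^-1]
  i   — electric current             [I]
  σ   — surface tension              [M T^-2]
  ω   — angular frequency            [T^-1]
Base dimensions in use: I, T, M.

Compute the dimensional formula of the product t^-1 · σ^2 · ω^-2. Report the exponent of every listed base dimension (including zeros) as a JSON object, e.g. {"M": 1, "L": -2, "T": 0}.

Write exponents as rows I,T,M / cols t,B,i,σ,ω:
  I: [ 0 -1  1  0  0]
  T: [ 1 -2  0 -2 -1]
  M: [ 0  1  0  1  0]
  [I]: (-1)·0+(2)·0+(-2)·0 = 0
  [T]: (-1)·1+(2)·-2+(-2)·-1 = -3
  [M]: (-1)·0+(2)·1+(-2)·0 = 2
⇒ T^-3 M^2

{"I": 0, "T": -3, "M": 2}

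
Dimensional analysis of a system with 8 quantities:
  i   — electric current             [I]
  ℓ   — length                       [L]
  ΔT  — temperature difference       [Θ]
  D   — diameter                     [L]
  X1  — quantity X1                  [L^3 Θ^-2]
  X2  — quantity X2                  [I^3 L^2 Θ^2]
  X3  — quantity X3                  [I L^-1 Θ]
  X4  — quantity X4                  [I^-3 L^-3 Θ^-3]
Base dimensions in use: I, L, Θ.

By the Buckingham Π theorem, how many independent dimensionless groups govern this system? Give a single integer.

Write exponents as rows I,L,Θ / cols i,ℓ,ΔT,D,X1,X2,X3,X4:
  I: [ 1  0  0  0  0  3  1 -3]
  L: [ 0  1  0  1  3  2 -1 -3]
  Θ: [ 0  0  1  0 -2  2  1 -3]
Echelon form has 3 nonzero rows (pivots: i,ℓ,ΔT)
8 vars − rank 3 = 5 Π groups

5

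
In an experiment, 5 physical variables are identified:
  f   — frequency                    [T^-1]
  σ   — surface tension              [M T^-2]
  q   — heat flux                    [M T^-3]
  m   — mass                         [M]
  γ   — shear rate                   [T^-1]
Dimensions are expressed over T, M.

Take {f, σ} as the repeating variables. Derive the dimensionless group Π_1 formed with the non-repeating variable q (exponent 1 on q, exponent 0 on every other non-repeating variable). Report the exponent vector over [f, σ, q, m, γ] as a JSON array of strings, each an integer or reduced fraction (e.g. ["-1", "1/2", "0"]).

["-1", "-1", "1", "0", "0"]

Exponent matrix [T,M] × [f,σ,q,m,γ]:
  T: [-1 -2 -3  0 -1]
  M: [ 0  1  1  1  0]
RREF → pivots at {f,σ} ⇒ r = 2
Repeat: f,σ; free: q,m,γ
RREF:
  r0: [   1    0    1   -2    1]
  r1: [   0    1    1    1    0]
Fix exponent of q at 1, m at 0, γ at 0; solve each RREF row for its pivot's exponent:
  r0: exp(f) + (1)·1 = 0 ⇒ exp(f) = -1
  r1: exp(σ) + (1)·1 = 0 ⇒ exp(σ) = -1
Π_1 = f^-1 · σ^-1 · q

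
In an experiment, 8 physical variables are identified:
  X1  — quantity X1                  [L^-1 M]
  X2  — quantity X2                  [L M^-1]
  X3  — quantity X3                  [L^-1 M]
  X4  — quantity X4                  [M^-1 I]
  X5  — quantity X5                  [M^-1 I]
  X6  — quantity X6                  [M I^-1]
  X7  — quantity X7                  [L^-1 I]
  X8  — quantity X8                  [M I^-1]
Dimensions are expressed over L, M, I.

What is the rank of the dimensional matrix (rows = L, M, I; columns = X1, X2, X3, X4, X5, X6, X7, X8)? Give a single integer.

2

Exponent matrix [L,M,I] × [X1,X2,X3,X4,X5,X6,X7,X8]:
  L: [-1  1 -1  0  0  0 -1  0]
  M: [ 1 -1  1 -1 -1  1  0  1]
  I: [ 0  0  0  1  1 -1  1 -1]
Echelon form has 2 nonzero rows (pivots: X1,X4)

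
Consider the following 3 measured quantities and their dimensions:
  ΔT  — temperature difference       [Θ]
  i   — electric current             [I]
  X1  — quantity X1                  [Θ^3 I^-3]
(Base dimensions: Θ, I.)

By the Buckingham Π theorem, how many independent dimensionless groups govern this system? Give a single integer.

Dimensional matrix (Θ×I by ΔT×i×X1):
  Θ: [ 1  0  3]
  I: [ 0  1 -3]
RREF → pivots at {ΔT,i} ⇒ r = 2
3 vars − rank 2 = 1 Π group

1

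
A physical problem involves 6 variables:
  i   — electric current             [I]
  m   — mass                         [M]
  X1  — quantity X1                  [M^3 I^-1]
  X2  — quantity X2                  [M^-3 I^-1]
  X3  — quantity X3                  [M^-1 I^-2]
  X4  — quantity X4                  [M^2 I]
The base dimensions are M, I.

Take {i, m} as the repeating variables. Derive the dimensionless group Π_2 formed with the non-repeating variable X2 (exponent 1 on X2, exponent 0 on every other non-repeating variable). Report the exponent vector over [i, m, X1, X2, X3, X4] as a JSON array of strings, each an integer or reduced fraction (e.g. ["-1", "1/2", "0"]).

["1", "3", "0", "1", "0", "0"]

Write exponents as rows M,I / cols i,m,X1,X2,X3,X4:
  M: [ 0  1  3 -3 -1  2]
  I: [ 1  0 -1 -1 -2  1]
Echelon form has 2 nonzero rows (pivots: i,m)
Repeat: i,m; free: X1,X2,X3,X4
RREF:
  r0: [   1    0   -1   -1   -2    1]
  r1: [   0    1    3   -3   -1    2]
Fix exponent of X2 at 1, X1 at 0, X3 at 0, X4 at 0; solve each RREF row for its pivot's exponent:
  r0: exp(i) + (-1)·1 = 0 ⇒ exp(i) = 1
  r1: exp(m) + (-3)·1 = 0 ⇒ exp(m) = 3
Π_2 = i · m^3 · X2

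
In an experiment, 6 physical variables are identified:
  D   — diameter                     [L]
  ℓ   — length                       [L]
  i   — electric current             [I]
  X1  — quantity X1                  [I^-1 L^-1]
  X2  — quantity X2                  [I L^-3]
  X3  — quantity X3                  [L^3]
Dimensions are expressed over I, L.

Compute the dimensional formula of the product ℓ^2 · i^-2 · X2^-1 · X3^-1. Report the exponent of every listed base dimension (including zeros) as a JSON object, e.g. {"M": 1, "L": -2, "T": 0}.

Exponent matrix [I,L] × [D,ℓ,i,X1,X2,X3]:
  I: [ 0  0  1 -1  1  0]
  L: [ 1  1  0 -1 -3  3]
  [I]: (2)·0+(-2)·1+(-1)·1+(-1)·0 = -3
  [L]: (2)·1+(-2)·0+(-1)·-3+(-1)·3 = 2
⇒ I^-3 L^2

{"I": -3, "L": 2}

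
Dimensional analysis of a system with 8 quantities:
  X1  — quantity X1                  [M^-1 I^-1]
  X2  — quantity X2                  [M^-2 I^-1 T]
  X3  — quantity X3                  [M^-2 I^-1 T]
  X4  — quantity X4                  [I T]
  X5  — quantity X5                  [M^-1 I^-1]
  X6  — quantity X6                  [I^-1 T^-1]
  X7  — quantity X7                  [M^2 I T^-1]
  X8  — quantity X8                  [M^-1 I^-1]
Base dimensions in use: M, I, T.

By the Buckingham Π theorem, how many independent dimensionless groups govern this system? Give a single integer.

Dimensional matrix (M×I×T by X1×X2×X3×X4×X5×X6×X7×X8):
  M: [-1 -2 -2  0 -1  0  2 -1]
  I: [-1 -1 -1  1 -1 -1  1 -1]
  T: [ 0  1  1  1  0 -1 -1  0]
Echelon form has 2 nonzero rows (pivots: X1,X2)
Π count = n − r = 8 − 2 = 6

6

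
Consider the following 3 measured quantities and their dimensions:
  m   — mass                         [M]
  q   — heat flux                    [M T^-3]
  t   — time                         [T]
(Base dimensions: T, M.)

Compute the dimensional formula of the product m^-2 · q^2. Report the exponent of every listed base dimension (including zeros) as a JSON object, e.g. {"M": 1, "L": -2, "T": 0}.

Exponent matrix [T,M] × [m,q,t]:
  T: [ 0 -3  1]
  M: [ 1  1  0]
  [T]: (-2)·0+(2)·-3 = -6
  [M]: (-2)·1+(2)·1 = 0
⇒ T^-6

{"T": -6, "M": 0}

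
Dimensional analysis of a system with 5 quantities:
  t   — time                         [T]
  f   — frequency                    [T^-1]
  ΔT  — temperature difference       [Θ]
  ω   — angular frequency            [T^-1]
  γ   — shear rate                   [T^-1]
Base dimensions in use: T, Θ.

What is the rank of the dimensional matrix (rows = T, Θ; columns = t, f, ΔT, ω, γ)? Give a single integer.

2

Dimensional matrix (T×Θ by t×f×ΔT×ω×γ):
  T: [ 1 -1  0 -1 -1]
  Θ: [ 0  0  1  0  0]
Echelon form has 2 nonzero rows (pivots: t,ΔT)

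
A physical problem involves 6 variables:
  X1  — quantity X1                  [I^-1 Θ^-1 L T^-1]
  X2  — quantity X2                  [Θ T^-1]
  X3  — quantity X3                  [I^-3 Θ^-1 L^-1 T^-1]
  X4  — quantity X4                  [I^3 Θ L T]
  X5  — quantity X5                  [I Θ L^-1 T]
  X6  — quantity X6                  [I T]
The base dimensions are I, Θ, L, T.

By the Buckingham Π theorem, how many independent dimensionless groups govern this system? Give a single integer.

Dimensional matrix (I×Θ×L×T by X1×X2×X3×X4×X5×X6):
  I: [-1  0 -3  3  1  1]
  Θ: [-1  1 -1  1  1  0]
  L: [ 1  0 -1  1 -1  0]
  T: [-1 -1 -1  1  1  1]
RREF → pivots at {X1,X2,X3} ⇒ r = 3
Π count = n − r = 6 − 3 = 3

3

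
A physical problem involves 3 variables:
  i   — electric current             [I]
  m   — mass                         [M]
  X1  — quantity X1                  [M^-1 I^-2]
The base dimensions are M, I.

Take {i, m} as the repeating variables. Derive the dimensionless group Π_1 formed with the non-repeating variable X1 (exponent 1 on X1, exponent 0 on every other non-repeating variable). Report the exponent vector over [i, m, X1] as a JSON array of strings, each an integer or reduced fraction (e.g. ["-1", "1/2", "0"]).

Dimensional matrix (M×I by i×m×X1):
  M: [ 0  1 -1]
  I: [ 1  0 -2]
Row reduction gives pivot columns i,m; rank = 2
Pivot set = {i,m}, free = {X1}
RREF:
  r0: [   1    0   -2]
  r1: [   0    1   -1]
Fix exponent of X1 at 1; solve each RREF row for its pivot's exponent:
  r0: exp(i) + (-2)·1 = 0 ⇒ exp(i) = 2
  r1: exp(m) + (-1)·1 = 0 ⇒ exp(m) = 1
Π_1 = i^2 · m · X1

["2", "1", "1"]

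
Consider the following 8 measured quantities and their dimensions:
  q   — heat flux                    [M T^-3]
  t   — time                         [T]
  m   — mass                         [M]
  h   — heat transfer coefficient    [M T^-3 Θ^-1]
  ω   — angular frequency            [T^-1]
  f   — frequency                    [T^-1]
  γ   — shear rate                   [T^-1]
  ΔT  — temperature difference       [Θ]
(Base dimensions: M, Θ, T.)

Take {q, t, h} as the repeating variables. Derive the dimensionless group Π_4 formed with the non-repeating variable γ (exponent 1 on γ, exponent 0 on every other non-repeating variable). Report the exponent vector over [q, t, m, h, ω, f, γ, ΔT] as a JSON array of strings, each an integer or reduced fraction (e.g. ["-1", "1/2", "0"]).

Exponent matrix [M,Θ,T] × [q,t,m,h,ω,f,γ,ΔT]:
  M: [ 1  0  1  1  0  0  0  0]
  Θ: [ 0  0  0 -1  0  0  0  1]
  T: [-3  1  0 -3 -1 -1 -1  0]
Row reduction gives pivot columns q,t,h; rank = 3
Repeat: q,t,h; free: m,ω,f,γ,ΔT
RREF:
  r0: [   1    0    1    0    0    0    0    1]
  r1: [   0    1    3    0   -1   -1   -1    0]
  r2: [   0    0    0    1    0    0    0   -1]
Fix exponent of γ at 1, m at 0, ω at 0, f at 0, ΔT at 0; solve each RREF row for its pivot's exponent:
  r0: exp(q) + (0)·1 = 0 ⇒ exp(q) = 0
  r1: exp(t) + (-1)·1 = 0 ⇒ exp(t) = 1
  r2: exp(h) + (0)·1 = 0 ⇒ exp(h) = 0
Π_4 = t · γ

["0", "1", "0", "0", "0", "0", "1", "0"]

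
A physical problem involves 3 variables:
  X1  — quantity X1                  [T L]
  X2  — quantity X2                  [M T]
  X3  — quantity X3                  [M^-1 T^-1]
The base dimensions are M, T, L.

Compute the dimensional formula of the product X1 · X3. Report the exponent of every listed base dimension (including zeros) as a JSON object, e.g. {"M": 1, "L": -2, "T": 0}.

{"M": -1, "T": 0, "L": 1}

Write exponents as rows M,T,L / cols X1,X2,X3:
  M: [ 0  1 -1]
  T: [ 1  1 -1]
  L: [ 1  0  0]
  [M]: (1)·0+(1)·-1 = -1
  [T]: (1)·1+(1)·-1 = 0
  [L]: (1)·1+(1)·0 = 1
⇒ M^-1 L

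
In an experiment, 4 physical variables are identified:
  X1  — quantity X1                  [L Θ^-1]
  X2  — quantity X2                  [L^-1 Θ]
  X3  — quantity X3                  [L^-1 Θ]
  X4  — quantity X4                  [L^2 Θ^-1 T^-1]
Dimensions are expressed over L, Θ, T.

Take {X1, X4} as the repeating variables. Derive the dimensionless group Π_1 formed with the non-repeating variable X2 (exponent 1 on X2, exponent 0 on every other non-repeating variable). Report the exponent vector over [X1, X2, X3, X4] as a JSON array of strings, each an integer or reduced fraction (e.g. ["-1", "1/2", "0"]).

["1", "1", "0", "0"]

Dimensional matrix (L×Θ×T by X1×X2×X3×X4):
  L: [ 1 -1 -1  2]
  Θ: [-1  1  1 -1]
  T: [ 0  0  0 -1]
RREF → pivots at {X1,X4} ⇒ r = 2
Pivot set = {X1,X4}, free = {X2,X3}
RREF:
  r0: [   1   -1   -1    0]
  r1: [   0    0    0    1]
  r2: [   0    0    0    0]
Fix exponent of X2 at 1, X3 at 0; solve each RREF row for its pivot's exponent:
  r0: exp(X1) + (-1)·1 = 0 ⇒ exp(X1) = 1
  r1: exp(X4) + (0)·1 = 0 ⇒ exp(X4) = 0
Π_1 = X1 · X2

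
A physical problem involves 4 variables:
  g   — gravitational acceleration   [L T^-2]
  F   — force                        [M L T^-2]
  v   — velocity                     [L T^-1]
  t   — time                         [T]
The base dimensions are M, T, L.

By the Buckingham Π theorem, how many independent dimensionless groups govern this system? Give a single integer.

Exponent matrix [M,T,L] × [g,F,v,t]:
  M: [ 0  1  0  0]
  T: [-2 -2 -1  1]
  L: [ 1  1  1  0]
RREF → pivots at {g,F,v} ⇒ r = 3
4 vars − rank 3 = 1 Π group

1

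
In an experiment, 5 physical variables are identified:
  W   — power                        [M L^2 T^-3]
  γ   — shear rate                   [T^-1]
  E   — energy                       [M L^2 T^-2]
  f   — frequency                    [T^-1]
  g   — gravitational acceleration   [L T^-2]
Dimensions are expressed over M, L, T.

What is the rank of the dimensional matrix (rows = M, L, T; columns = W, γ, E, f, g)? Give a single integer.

3

Dimensional matrix (M×L×T by W×γ×E×f×g):
  M: [ 1  0  1  0  0]
  L: [ 2  0  2  0  1]
  T: [-3 -1 -2 -1 -2]
Echelon form has 3 nonzero rows (pivots: W,γ,g)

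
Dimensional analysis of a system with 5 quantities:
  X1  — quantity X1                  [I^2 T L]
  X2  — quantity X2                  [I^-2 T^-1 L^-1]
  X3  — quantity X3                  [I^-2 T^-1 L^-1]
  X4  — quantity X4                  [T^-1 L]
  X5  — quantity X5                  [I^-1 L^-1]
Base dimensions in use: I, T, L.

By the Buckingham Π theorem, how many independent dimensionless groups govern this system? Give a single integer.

3

Write exponents as rows I,T,L / cols X1,X2,X3,X4,X5:
  I: [ 2 -2 -2  0 -1]
  T: [ 1 -1 -1 -1  0]
  L: [ 1 -1 -1  1 -1]
Echelon form has 2 nonzero rows (pivots: X1,X4)
Π count = n − r = 5 − 2 = 3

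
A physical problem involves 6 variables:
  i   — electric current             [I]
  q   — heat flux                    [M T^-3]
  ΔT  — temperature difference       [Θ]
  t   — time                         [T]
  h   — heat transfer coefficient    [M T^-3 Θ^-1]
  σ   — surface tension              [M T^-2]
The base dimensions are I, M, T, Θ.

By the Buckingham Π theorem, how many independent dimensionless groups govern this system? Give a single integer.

2

Exponent matrix [I,M,T,Θ] × [i,q,ΔT,t,h,σ]:
  I: [ 1  0  0  0  0  0]
  M: [ 0  1  0  0  1  1]
  T: [ 0 -3  0  1 -3 -2]
  Θ: [ 0  0  1  0 -1  0]
Echelon form has 4 nonzero rows (pivots: i,q,ΔT,t)
6 vars − rank 4 = 2 Π groups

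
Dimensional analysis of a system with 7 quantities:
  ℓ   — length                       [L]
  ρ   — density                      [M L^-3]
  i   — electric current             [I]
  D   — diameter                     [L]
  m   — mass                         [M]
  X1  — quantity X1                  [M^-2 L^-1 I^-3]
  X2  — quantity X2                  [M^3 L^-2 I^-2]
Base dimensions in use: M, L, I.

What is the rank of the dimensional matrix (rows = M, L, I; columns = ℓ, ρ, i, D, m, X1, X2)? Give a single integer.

Exponent matrix [M,L,I] × [ℓ,ρ,i,D,m,X1,X2]:
  M: [ 0  1  0  0  1 -2  3]
  L: [ 1 -3  0  1  0 -1 -2]
  I: [ 0  0  1  0  0 -3 -2]
Row reduction gives pivot columns ℓ,ρ,i; rank = 3

3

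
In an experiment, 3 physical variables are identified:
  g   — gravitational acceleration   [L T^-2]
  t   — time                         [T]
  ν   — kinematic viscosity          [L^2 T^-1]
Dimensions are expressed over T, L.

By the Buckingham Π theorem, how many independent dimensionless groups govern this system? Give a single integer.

Dimensional matrix (T×L by g×t×ν):
  T: [-2  1 -1]
  L: [ 1  0  2]
Echelon form has 2 nonzero rows (pivots: g,t)
Π count = n − r = 3 − 2 = 1

1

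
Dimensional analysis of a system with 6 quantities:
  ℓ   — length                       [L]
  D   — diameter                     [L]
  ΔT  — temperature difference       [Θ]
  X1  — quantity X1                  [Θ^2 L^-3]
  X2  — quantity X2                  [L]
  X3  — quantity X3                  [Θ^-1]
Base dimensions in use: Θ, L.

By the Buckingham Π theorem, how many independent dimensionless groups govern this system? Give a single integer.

4

Write exponents as rows Θ,L / cols ℓ,D,ΔT,X1,X2,X3:
  Θ: [ 0  0  1  2  0 -1]
  L: [ 1  1  0 -3  1  0]
Echelon form has 2 nonzero rows (pivots: ℓ,ΔT)
6 vars − rank 2 = 4 Π groups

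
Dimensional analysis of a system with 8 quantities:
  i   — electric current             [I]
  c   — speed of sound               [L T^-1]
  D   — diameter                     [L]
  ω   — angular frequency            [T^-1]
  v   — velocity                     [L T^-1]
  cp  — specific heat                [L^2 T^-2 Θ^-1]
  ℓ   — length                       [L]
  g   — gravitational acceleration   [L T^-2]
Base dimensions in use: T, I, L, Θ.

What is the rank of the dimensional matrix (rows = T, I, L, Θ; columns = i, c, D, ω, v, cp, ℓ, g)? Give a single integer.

Dimensional matrix (T×I×L×Θ by i×c×D×ω×v×cp×ℓ×g):
  T: [ 0 -1  0 -1 -1 -2  0 -2]
  I: [ 1  0  0  0  0  0  0  0]
  L: [ 0  1  1  0  1  2  1  1]
  Θ: [ 0  0  0  0  0 -1  0  0]
Echelon form has 4 nonzero rows (pivots: i,c,D,cp)

4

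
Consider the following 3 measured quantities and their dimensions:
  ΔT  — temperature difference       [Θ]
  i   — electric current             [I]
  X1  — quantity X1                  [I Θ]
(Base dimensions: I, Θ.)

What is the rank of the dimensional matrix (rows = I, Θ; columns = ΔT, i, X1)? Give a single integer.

2

Write exponents as rows I,Θ / cols ΔT,i,X1:
  I: [ 0  1  1]
  Θ: [ 1  0  1]
Echelon form has 2 nonzero rows (pivots: ΔT,i)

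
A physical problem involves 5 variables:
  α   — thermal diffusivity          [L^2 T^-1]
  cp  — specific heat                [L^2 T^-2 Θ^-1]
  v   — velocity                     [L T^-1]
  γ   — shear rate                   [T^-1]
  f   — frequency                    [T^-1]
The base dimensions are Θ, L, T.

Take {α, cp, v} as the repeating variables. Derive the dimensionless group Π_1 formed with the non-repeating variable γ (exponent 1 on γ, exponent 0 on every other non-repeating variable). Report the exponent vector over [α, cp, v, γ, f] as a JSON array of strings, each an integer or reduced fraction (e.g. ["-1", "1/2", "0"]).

["1", "0", "-2", "1", "0"]

Dimensional matrix (Θ×L×T by α×cp×v×γ×f):
  Θ: [ 0 -1  0  0  0]
  L: [ 2  2  1  0  0]
  T: [-1 -2 -1 -1 -1]
RREF → pivots at {α,cp,v} ⇒ r = 3
Pivot set = {α,cp,v}, free = {γ,f}
RREF:
  r0: [   1    0    0   -1   -1]
  r1: [   0    1    0    0    0]
  r2: [   0    0    1    2    2]
Fix exponent of γ at 1, f at 0; solve each RREF row for its pivot's exponent:
  r0: exp(α) + (-1)·1 = 0 ⇒ exp(α) = 1
  r1: exp(cp) + (0)·1 = 0 ⇒ exp(cp) = 0
  r2: exp(v) + (2)·1 = 0 ⇒ exp(v) = -2
Π_1 = α · v^-2 · γ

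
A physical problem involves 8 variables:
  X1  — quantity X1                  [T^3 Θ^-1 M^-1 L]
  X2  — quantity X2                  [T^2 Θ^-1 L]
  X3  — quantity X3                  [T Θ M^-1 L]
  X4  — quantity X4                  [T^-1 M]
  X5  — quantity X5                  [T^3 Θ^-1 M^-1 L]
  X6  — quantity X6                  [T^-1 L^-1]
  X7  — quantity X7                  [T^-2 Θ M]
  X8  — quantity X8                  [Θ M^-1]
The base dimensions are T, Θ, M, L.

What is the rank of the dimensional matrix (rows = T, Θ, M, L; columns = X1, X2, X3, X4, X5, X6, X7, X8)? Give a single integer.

Exponent matrix [T,Θ,M,L] × [X1,X2,X3,X4,X5,X6,X7,X8]:
  T: [ 3  2  1 -1  3 -1 -2  0]
  Θ: [-1 -1  1  0 -1  0  1  1]
  M: [-1  0 -1  1 -1  0  1 -1]
  L: [ 1  1  1  0  1 -1  0  0]
Row reduction gives pivot columns X1,X2,X3; rank = 3

3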